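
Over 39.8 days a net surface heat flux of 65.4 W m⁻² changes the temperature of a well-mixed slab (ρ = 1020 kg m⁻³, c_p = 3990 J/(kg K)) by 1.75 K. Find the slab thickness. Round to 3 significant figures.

31.6 m

Heat input Q = F Δt = 65.4 × 3.44×10^6 s = 2.25×10^8 J/m².
Required areal heat capacity C = Q / ΔT = 1.29×10^8 J/(m²·K).
Depth D = C / (ρ c_p) = 1.29×10^8 / (1020 × 3990) = 31.6 m.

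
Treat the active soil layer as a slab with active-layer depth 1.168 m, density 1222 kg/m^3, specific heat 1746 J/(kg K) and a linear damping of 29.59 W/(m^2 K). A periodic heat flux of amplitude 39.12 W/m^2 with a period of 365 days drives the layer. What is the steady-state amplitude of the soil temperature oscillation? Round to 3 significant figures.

1.32 K

Areal heat capacity C = ρ c_p D = 1222 × 1746 × 1.168 = 2.49×10^6 J m⁻² K⁻¹.
Angular frequency ω = 2π / T = 2π / 3.15×10^7 s = 1.99×10^-7 s⁻¹.
√((Cω)² + λ²) = √((0.497)² + 29.59²) = 29.6 W/(m²·K).
Amplitude A = F₀ / √((Cω)²+λ²) = 39.12 / 29.6 = 1.32 K.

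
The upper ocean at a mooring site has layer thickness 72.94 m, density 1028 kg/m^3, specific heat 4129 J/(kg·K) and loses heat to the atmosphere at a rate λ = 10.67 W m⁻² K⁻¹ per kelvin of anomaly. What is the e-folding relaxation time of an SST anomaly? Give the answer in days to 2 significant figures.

Areal heat capacity C = ρ c_p D = 1028 × 4129 × 72.94 = 3.10×10^8 J m⁻² K⁻¹.
Relaxation time τ = C / λ = 3.10×10^8 / 10.67 = 2.90×10^7 s.
In days: 2.90×10^7 s / (86400 s/day) = 336 days.

340 days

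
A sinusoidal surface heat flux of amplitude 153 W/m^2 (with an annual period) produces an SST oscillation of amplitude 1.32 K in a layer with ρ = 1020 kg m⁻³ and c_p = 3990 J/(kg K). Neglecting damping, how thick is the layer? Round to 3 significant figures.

143 m

ω = 2π / 3.15×10^7 s = 1.99×10^-7 s⁻¹.
Required C = F₀ / (A ω) = 153 / (1.32 × 1.99×10^-7) = 5.82×10^8 J/(m²·K).
D = C / (ρ c_p) = 5.82×10^8 / (1020 × 3990) = 143 m.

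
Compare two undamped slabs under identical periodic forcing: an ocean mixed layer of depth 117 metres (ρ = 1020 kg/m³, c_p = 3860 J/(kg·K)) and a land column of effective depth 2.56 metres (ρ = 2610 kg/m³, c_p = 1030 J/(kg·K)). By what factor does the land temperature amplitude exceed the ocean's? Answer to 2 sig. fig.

C_ocean = 1020 × 3860 × 117 = 4.61×10^8 J/(m²·K).
C_land = 2610 × 1030 × 2.56 = 6.88×10^6 J/(m²·K).
Undamped amplitude ∝ 1/C, so A_land/A_ocean = C_ocean/C_land = 66.9.

67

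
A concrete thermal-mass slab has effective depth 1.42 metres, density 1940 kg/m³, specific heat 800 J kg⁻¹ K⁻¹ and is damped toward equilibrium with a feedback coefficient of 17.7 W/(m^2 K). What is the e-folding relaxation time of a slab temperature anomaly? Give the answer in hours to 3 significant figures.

Areal heat capacity C = ρ c_p D = 1940 × 800 × 1.42 = 2.20×10^6 J m⁻² K⁻¹.
Relaxation time τ = C / λ = 2.20×10^6 / 17.7 = 1.25×10^5 s.
In hours: 1.25×10^5 s / (3600 s/hour) = 34.6 hours.

34.6 hours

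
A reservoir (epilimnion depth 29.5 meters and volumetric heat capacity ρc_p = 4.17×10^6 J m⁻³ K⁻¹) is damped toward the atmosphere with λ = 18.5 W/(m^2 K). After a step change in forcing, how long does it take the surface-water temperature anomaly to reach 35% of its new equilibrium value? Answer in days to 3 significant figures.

33.2 days

Areal heat capacity C = ρc_p × D = 4.17×10^6 × 29.5 = 1.23×10^8 J m⁻² K⁻¹.
τ = C / λ = 1.23×10^8 / 18.5 = 6.65×10^6 s.
Fraction reached: 1 − e^(−t/τ) = 0.35 ⇒ t = −τ ln(1 − 0.35) = τ × 0.431.
t = 2.86×10^6 s = 33.2 days.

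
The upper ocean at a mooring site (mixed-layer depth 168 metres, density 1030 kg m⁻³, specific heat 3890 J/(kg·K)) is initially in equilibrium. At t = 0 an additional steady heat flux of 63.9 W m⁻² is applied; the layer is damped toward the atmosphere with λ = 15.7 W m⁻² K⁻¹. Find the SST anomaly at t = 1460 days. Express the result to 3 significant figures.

Areal heat capacity C = ρ c_p D = 1030 × 3890 × 168 = 6.73×10^8 J/(m²·K).
τ = C / λ = 6.73×10^8 / 15.7 = 4.29×10^7 s.
Equilibrium anomaly ΔT_eq = F / λ = 63.9 / 15.7 = 4.07 K.
t = 1460 days = 1.26×10^8 s, so t/τ = 2.94.
ΔT(t) = ΔT_eq (1 − e^(−t/τ)) = 4.07 × (1 − e^−2.94) = 3.86 K.

3.86 K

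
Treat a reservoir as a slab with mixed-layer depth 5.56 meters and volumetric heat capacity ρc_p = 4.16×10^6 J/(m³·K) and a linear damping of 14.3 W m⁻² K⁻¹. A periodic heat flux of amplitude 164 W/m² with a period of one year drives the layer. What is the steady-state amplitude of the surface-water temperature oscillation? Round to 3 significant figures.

Areal heat capacity C = ρc_p × D = 4.16×10^6 × 5.56 = 2.31×10^7 J/(m^2 K).
Angular frequency ω = 2π / T = 2π / 3.15×10^7 s = 1.99×10^-7 s⁻¹.
√((Cω)² + λ²) = √((4.61)² + 14.3²) = 15.0 W/(m²·K).
Amplitude A = F₀ / √((Cω)²+λ²) = 164 / 15.0 = 10.9 K.

10.9 K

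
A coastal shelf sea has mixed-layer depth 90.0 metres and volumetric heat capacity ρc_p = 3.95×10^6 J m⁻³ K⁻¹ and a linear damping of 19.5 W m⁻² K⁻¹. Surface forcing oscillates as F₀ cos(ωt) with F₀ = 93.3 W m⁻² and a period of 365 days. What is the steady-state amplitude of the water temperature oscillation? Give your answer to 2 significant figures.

Areal heat capacity C = ρc_p × D = 3.95×10^6 × 90.0 = 3.56×10^8 J/(m²·K).
Angular frequency ω = 2π / T = 2π / 3.15×10^7 s = 1.99×10^-7 s⁻¹.
√((Cω)² + λ²) = √((70.8)² + 19.5²) = 73.5 W/(m²·K).
Amplitude A = F₀ / √((Cω)²+λ²) = 93.3 / 73.5 = 1.27 K.

1.3 K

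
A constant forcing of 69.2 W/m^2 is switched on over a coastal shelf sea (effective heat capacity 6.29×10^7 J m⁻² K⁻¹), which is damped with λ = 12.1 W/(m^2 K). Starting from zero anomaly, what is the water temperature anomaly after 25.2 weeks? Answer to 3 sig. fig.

Areal heat capacity C = 6.29×10^7 J m⁻² K⁻¹ (given).
τ = C / λ = 6.29×10^7 / 12.1 = 5.20×10^6 s.
Equilibrium anomaly ΔT_eq = F / λ = 69.2 / 12.1 = 5.72 K.
t = 25.2 weeks = 1.52×10^7 s, so t/τ = 2.93.
ΔT(t) = ΔT_eq (1 − e^(−t/τ)) = 5.72 × (1 − e^−2.93) = 5.41 K.

5.41 K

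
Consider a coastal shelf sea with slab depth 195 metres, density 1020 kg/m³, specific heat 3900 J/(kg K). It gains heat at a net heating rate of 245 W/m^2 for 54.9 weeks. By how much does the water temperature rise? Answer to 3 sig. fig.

10.5 K

Areal heat capacity C = ρ c_p D = 1020 × 3900 × 195 = 7.76×10^8 J/(m^2 K).
Net heat input Q = F Δt = 245 × (54.9 weeks × 6.048×10^5 s/week) = 8.13×10^9 J/m².
ΔT = Q / C = 8.13×10^9 / 7.76×10^8 = 10.5 K.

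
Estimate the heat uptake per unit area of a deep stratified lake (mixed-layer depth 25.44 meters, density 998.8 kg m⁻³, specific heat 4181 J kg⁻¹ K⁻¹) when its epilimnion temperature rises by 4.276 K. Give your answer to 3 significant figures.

Areal heat capacity C = ρ c_p D = 998.8 × 4181 × 25.44 = 1.06×10^8 J m⁻² K⁻¹.
ΔQ = C ΔT = 1.06×10^8 × 4.276 = 4.54×10^8 J/m².

4.54×10^8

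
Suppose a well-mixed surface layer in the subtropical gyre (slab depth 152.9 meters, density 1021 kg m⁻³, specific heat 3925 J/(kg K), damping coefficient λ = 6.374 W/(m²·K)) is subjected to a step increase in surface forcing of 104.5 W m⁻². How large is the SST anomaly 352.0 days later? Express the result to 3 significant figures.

Areal heat capacity C = ρ c_p D = 1021 × 3925 × 152.9 = 6.13×10^8 J/(m²·K).
τ = C / λ = 6.13×10^8 / 6.374 = 9.61×10^7 s.
Equilibrium anomaly ΔT_eq = F / λ = 104.5 / 6.374 = 16.4 K.
t = 352.0 days = 3.04×10^7 s, so t/τ = 0.316.
ΔT(t) = ΔT_eq (1 − e^(−t/τ)) = 16.4 × (1 − e^−0.316) = 4.45 K.

4.45 K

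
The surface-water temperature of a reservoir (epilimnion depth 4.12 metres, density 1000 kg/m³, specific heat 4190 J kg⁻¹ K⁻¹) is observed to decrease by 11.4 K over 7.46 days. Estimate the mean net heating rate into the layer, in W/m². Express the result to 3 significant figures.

-305

Areal heat capacity C = ρ c_p D = 1000 × 4190 × 4.12 = 1.73×10^7 J m⁻² K⁻¹.
Required heat per unit area: Q = C ΔT = 1.73×10^7 × -11.4 = -1.97×10^8 J/m².
Flux F = Q / Δt = -1.97×10^8 / 6.45×10^5 s = -305 W/m².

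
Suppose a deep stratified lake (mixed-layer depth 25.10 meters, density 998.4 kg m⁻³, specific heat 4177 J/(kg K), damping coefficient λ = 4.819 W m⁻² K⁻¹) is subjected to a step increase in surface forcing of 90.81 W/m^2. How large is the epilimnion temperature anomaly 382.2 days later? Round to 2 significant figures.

15 K

Areal heat capacity C = ρ c_p D = 998.4 × 4177 × 25.10 = 1.05×10^8 J/(m²·K).
τ = C / λ = 1.05×10^8 / 4.819 = 2.17×10^7 s.
Equilibrium anomaly ΔT_eq = F / λ = 90.81 / 4.819 = 18.8 K.
t = 382.2 days = 3.30×10^7 s, so t/τ = 1.52.
ΔT(t) = ΔT_eq (1 − e^(−t/τ)) = 18.8 × (1 − e^−1.52) = 14.7 K.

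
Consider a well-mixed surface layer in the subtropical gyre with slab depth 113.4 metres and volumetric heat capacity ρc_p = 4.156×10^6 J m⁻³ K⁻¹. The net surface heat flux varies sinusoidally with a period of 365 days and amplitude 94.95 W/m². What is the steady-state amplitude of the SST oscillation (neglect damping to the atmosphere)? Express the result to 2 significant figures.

1.0 K

Areal heat capacity C = ρc_p × D = 4.156×10^6 × 113.4 = 4.71×10^8 J/(m²·K).
Angular frequency ω = 2π / T = 2π / 3.15×10^7 s = 1.99×10^-7 s⁻¹.
Cω = 4.71×10^8 × 1.99×10^-7 = 93.9 W/(m²·K).
Amplitude A = F₀ / (Cω) = 94.95 / 93.9 = 1.01 K.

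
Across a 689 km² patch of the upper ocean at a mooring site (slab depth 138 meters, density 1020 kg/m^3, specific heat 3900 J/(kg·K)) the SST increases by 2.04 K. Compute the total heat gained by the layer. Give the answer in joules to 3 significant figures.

7.72×10^17 J

Areal heat capacity C = ρ c_p D = 1020 × 3900 × 138 = 5.49×10^8 J/(m^2 K).
Heat per unit area: q = C ΔT = 5.49×10^8 × 2.04 = 1.12×10^9 J/m².
Total heat: Q = q × A = 1.12×10^9 × (689 × 10⁶ m²) = 7.72×10^17 J.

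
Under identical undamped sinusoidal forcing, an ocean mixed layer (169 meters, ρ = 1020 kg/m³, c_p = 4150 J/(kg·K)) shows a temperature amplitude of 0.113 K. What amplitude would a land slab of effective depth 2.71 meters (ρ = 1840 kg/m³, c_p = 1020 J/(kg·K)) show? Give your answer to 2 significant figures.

C_ocean = 7.15×10^8 J/(m²·K); C_land = 5.09×10^6 J/(m²·K).
A ∝ 1/C ⇒ A_land = A_ocean × C_ocean/C_land = 0.113 × 141 = 15.9 K.

16 K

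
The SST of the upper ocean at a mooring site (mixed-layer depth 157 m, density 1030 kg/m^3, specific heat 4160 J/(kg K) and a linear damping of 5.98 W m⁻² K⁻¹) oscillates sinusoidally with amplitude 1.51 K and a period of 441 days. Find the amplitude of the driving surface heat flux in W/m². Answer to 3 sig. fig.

168

Areal heat capacity C = ρ c_p D = 1030 × 4160 × 157 = 6.73×10^8 J/(m^2 K).
ω = 2π / 3.81×10^7 s = 1.65×10^-7 s⁻¹.
√((Cω)² + λ²) = √((111)² + 5.98²) = 111 W/(m²·K).
F₀ = A × √((Cω)²+λ²) = 1.51 × 111 = 168 W/m².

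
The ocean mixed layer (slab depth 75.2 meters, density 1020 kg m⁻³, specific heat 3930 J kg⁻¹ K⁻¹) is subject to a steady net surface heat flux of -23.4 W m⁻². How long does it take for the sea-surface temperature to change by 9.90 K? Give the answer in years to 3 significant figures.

Areal heat capacity C = ρ c_p D = 1020 × 3930 × 75.2 = 3.01×10^8 J/(m²·K).
Time required: Δt = C ΔT / F = 3.01×10^8 × -9.90 / -23.4 = 1.28×10^8 s.
In years: 1.28×10^8 s / (3.156×10^7 s/year) = 4.04 years.

4.04 years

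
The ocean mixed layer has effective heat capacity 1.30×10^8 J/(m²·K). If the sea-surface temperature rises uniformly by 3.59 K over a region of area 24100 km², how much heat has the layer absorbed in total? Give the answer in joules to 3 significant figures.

1.12×10^19 J

Areal heat capacity C = 1.30×10^8 J/(m²·K) (given).
Heat per unit area: q = C ΔT = 1.30×10^8 × 3.59 = 4.67×10^8 J/m².
Total heat: Q = q × A = 4.67×10^8 × (24100 × 10⁶ m²) = 1.12×10^19 J.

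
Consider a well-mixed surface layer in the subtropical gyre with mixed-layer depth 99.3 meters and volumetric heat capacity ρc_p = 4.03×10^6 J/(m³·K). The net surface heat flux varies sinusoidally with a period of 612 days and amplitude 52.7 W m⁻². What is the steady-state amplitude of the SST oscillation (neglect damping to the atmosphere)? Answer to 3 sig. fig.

Areal heat capacity C = ρc_p × D = 4.03×10^6 × 99.3 = 4.00×10^8 J/(m²·K).
Angular frequency ω = 2π / T = 2π / 5.29×10^7 s = 1.19×10^-7 s⁻¹.
Cω = 4.00×10^8 × 1.19×10^-7 = 47.6 W/(m²·K).
Amplitude A = F₀ / (Cω) = 52.7 / 47.6 = 1.11 K.

1.11 K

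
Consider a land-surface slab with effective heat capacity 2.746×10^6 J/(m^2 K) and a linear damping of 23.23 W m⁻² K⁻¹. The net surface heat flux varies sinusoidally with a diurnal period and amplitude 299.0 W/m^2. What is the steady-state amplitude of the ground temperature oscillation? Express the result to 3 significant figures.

1.49 K

Areal heat capacity C = 2.746×10^6 J/(m^2 K) (given).
Angular frequency ω = 2π / T = 2π / 86400 s = 7.27×10^-5 s⁻¹.
√((Cω)² + λ²) = √((200)² + 23.23²) = 201 W/(m²·K).
Amplitude A = F₀ / √((Cω)²+λ²) = 299.0 / 201 = 1.49 K.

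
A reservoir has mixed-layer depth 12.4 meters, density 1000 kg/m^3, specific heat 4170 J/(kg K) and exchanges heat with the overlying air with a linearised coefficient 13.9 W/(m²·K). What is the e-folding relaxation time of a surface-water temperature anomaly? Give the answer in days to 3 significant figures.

Areal heat capacity C = ρ c_p D = 1000 × 4170 × 12.4 = 5.17×10^7 J m⁻² K⁻¹.
Relaxation time τ = C / λ = 5.17×10^7 / 13.9 = 3.72×10^6 s.
In days: 3.72×10^6 s / (86400 s/day) = 43.1 days.

43.1 days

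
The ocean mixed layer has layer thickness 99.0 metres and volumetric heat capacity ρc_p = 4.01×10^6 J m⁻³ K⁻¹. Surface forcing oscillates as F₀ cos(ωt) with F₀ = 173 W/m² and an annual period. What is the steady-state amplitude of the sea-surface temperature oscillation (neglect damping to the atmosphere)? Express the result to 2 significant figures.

Areal heat capacity C = ρc_p × D = 4.01×10^6 × 99.0 = 3.97×10^8 J m⁻² K⁻¹.
Angular frequency ω = 2π / T = 2π / 3.15×10^7 s = 1.99×10^-7 s⁻¹.
Cω = 3.97×10^8 × 1.99×10^-7 = 79.1 W/(m²·K).
Amplitude A = F₀ / (Cω) = 173 / 79.1 = 2.19 K.

2.2 K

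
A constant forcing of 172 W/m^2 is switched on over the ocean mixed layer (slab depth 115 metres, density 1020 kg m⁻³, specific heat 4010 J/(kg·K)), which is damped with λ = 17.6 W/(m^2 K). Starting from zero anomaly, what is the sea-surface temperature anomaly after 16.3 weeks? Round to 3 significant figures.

3.01 K

Areal heat capacity C = ρ c_p D = 1020 × 4010 × 115 = 4.70×10^8 J/(m²·K).
τ = C / λ = 4.70×10^8 / 17.6 = 2.67×10^7 s.
Equilibrium anomaly ΔT_eq = F / λ = 172 / 17.6 = 9.77 K.
t = 16.3 weeks = 9.86×10^6 s, so t/τ = 0.369.
ΔT(t) = ΔT_eq (1 − e^(−t/τ)) = 9.77 × (1 − e^−0.369) = 3.01 K.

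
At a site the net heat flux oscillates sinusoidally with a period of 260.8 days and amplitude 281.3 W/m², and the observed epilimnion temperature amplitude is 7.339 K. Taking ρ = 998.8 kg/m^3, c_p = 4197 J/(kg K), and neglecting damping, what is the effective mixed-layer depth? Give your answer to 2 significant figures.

ω = 2π / 2.25×10^7 s = 2.79×10^-7 s⁻¹.
Required C = F₀ / (A ω) = 281.3 / (7.339 × 2.79×10^-7) = 1.37×10^8 J/(m²·K).
D = C / (ρ c_p) = 1.37×10^8 / (998.8 × 4197) = 32.8 m.

33 m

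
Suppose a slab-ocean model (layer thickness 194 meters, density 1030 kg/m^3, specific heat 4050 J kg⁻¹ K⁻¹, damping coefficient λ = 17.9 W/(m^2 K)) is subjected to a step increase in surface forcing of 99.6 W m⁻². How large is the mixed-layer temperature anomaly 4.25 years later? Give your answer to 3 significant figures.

Areal heat capacity C = ρ c_p D = 1030 × 4050 × 194 = 8.09×10^8 J/(m^2 K).
τ = C / λ = 8.09×10^8 / 17.9 = 4.52×10^7 s.
Equilibrium anomaly ΔT_eq = F / λ = 99.6 / 17.9 = 5.56 K.
t = 4.25 years = 1.34×10^8 s, so t/τ = 2.97.
ΔT(t) = ΔT_eq (1 − e^(−t/τ)) = 5.56 × (1 − e^−2.97) = 5.28 K.

5.28 K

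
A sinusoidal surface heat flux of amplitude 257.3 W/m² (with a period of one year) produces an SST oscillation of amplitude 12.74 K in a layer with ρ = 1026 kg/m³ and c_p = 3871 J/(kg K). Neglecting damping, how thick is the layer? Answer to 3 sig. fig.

ω = 2π / 3.15×10^7 s = 1.99×10^-7 s⁻¹.
Required C = F₀ / (A ω) = 257.3 / (12.74 × 1.99×10^-7) = 1.01×10^8 J/(m²·K).
D = C / (ρ c_p) = 1.01×10^8 / (1026 × 3871) = 25.5 m.

25.5 m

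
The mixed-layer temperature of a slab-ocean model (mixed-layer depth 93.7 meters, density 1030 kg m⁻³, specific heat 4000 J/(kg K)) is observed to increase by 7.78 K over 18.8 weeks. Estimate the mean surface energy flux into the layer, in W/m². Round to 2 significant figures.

260

Areal heat capacity C = ρ c_p D = 1030 × 4000 × 93.7 = 3.86×10^8 J/(m^2 K).
Required heat per unit area: Q = C ΔT = 3.86×10^8 × 7.78 = 3.00×10^9 J/m².
Flux F = Q / Δt = 3.00×10^9 / 1.14×10^7 s = 264 W/m².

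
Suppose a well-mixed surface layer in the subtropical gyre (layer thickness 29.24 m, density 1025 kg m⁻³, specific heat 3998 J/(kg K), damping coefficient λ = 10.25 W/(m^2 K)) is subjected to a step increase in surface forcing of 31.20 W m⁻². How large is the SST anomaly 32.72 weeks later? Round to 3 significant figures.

2.48 K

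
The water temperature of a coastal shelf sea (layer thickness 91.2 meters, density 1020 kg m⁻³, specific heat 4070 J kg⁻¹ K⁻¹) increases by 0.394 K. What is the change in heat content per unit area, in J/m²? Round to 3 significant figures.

1.49×10^8

Areal heat capacity C = ρ c_p D = 1020 × 4070 × 91.2 = 3.79×10^8 J/(m²·K).
ΔQ = C ΔT = 3.79×10^8 × 0.394 = 1.49×10^8 J/m².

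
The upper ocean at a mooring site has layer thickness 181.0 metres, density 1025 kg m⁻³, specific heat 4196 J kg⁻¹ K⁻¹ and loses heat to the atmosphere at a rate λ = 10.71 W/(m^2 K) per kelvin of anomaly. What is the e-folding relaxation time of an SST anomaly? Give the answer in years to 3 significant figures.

Areal heat capacity C = ρ c_p D = 1025 × 4196 × 181.0 = 7.78×10^8 J/(m^2 K).
Relaxation time τ = C / λ = 7.78×10^8 / 10.71 = 7.27×10^7 s.
In years: 7.27×10^7 s / (3.156×10^7 s/year) = 2.30 years.

2.30 years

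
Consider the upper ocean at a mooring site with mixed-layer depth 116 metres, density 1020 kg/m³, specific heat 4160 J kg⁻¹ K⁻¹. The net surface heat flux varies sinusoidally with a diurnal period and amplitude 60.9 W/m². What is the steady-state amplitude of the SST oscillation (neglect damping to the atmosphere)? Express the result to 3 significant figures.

0.00170 K

Areal heat capacity C = ρ c_p D = 1020 × 4160 × 116 = 4.92×10^8 J m⁻² K⁻¹.
Angular frequency ω = 2π / T = 2π / 86400 s = 7.27×10^-5 s⁻¹.
Cω = 4.92×10^8 × 7.27×10^-5 = 35800 W/(m²·K).
Amplitude A = F₀ / (Cω) = 60.9 / 35800 = 0.00170 K.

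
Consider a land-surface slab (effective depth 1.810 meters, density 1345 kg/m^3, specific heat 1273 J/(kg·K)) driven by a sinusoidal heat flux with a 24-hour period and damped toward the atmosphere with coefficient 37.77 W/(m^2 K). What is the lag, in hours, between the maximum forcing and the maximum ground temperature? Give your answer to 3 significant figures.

5.37 hours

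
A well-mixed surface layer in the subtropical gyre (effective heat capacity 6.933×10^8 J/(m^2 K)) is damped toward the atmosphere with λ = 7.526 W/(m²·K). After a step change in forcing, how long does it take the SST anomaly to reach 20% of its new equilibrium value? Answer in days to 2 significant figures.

240 days

Areal heat capacity C = 6.933×10^8 J/(m^2 K) (given).
τ = C / λ = 6.93×10^8 / 7.526 = 9.21×10^7 s.
Fraction reached: 1 − e^(−t/τ) = 0.20 ⇒ t = −τ ln(1 − 0.20) = τ × 0.223.
t = 2.06×10^7 s = 238 days.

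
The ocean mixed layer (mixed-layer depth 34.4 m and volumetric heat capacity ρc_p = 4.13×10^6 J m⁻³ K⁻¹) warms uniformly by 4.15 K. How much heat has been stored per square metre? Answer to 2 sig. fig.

Areal heat capacity C = ρc_p × D = 4.13×10^6 × 34.4 = 1.42×10^8 J/(m²·K).
ΔQ = C ΔT = 1.42×10^8 × 4.15 = 5.90×10^8 J/m².

5.9×10^8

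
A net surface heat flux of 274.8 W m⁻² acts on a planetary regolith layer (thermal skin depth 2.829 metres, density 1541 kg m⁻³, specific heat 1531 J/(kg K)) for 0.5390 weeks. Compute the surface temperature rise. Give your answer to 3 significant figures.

Areal heat capacity C = ρ c_p D = 1541 × 1531 × 2.829 = 6.67×10^6 J/(m^2 K).
Net heat input Q = F Δt = 274.8 × (0.5390 weeks × 6.048×10^5 s/week) = 8.96×10^7 J/m².
ΔT = Q / C = 8.96×10^7 / 6.67×10^6 = 13.4 K.

13.4 K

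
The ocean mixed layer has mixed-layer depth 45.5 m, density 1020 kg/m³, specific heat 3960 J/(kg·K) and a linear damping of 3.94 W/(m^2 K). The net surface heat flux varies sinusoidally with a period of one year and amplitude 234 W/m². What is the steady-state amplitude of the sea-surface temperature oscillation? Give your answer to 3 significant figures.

Areal heat capacity C = ρ c_p D = 1020 × 3960 × 45.5 = 1.84×10^8 J/(m²·K).
Angular frequency ω = 2π / T = 2π / 3.15×10^7 s = 1.99×10^-7 s⁻¹.
√((Cω)² + λ²) = √((36.6)² + 3.94²) = 36.8 W/(m²·K).
Amplitude A = F₀ / √((Cω)²+λ²) = 234 / 36.8 = 6.35 K.

6.35 K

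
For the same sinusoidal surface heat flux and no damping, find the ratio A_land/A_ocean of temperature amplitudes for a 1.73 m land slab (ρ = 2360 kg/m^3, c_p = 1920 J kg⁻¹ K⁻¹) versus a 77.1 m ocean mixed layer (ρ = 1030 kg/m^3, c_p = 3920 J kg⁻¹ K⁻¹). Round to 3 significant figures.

39.7

C_ocean = 1030 × 3920 × 77.1 = 3.11×10^8 J/(m²·K).
C_land = 2360 × 1920 × 1.73 = 7.84×10^6 J/(m²·K).
Undamped amplitude ∝ 1/C, so A_land/A_ocean = C_ocean/C_land = 39.7.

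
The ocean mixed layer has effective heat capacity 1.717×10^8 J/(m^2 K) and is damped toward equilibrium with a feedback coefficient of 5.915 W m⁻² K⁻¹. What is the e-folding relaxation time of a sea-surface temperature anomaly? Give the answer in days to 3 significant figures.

Areal heat capacity C = 1.717×10^8 J/(m^2 K) (given).
Relaxation time τ = C / λ = 1.72×10^8 / 5.915 = 2.90×10^7 s.
In days: 2.90×10^7 s / (86400 s/day) = 336 days.

336 days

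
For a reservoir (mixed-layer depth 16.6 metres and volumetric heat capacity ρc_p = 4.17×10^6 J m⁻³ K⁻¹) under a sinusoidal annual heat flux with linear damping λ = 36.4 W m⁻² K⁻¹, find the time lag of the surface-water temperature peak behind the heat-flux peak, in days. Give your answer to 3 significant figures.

21.0 days

Areal heat capacity C = ρc_p × D = 4.17×10^6 × 16.6 = 6.92×10^7 J m⁻² K⁻¹.
ω = 2π / 3.15×10^7 s = 1.99×10^-7 s⁻¹.
Phase lag φ = arctan(Cω/λ) = arctan(13.8/36.4) = 0.362 rad.
Time lag = φ / ω = 0.362 / 1.99×10^-7 = 1.82×10^6 s = 21.0 days.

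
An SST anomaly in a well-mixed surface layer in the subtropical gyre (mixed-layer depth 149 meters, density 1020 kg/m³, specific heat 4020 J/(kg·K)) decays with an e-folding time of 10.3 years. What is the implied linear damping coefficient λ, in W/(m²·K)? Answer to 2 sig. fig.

Areal heat capacity C = ρ c_p D = 1020 × 4020 × 149 = 6.11×10^8 J/(m²·K).
τ = 10.3 years = 3.25×10^8 s.
λ = C / τ = 6.11×10^8 / 3.25×10^8 = 1.88 W/(m²·K).

1.9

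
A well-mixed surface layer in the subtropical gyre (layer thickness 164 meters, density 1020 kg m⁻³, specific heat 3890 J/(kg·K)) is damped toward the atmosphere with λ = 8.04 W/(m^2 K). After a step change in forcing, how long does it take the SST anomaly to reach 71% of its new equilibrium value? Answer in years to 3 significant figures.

3.17 years

Areal heat capacity C = ρ c_p D = 1020 × 3890 × 164 = 6.51×10^8 J/(m^2 K).
τ = C / λ = 6.51×10^8 / 8.04 = 8.09×10^7 s.
Fraction reached: 1 − e^(−t/τ) = 0.71 ⇒ t = −τ ln(1 − 0.71) = τ × 1.24.
t = 1.00×10^8 s = 3.17 years.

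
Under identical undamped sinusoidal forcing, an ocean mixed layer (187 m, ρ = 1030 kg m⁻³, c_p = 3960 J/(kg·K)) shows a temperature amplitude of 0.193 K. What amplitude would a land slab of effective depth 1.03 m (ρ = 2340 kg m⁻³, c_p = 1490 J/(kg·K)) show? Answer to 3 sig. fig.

C_ocean = 7.63×10^8 J/(m²·K); C_land = 3.59×10^6 J/(m²·K).
A ∝ 1/C ⇒ A_land = A_ocean × C_ocean/C_land = 0.193 × 212 = 41.0 K.

41.0 K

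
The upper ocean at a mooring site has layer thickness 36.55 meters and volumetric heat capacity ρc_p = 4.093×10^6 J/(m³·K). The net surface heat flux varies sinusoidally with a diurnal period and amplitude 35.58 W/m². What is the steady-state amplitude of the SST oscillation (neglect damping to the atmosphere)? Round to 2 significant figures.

Areal heat capacity C = ρc_p × D = 4.093×10^6 × 36.55 = 1.50×10^8 J/(m²·K).
Angular frequency ω = 2π / T = 2π / 86400 s = 7.27×10^-5 s⁻¹.
Cω = 1.50×10^8 × 7.27×10^-5 = 10900 W/(m²·K).
Amplitude A = F₀ / (Cω) = 35.58 / 10900 = 0.00327 K.

0.0033 K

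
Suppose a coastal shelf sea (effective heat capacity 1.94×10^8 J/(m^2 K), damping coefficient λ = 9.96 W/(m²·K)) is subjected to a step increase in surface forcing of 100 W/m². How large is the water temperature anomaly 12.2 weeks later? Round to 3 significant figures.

Areal heat capacity C = 1.94×10^8 J/(m^2 K) (given).
τ = C / λ = 1.94×10^8 / 9.96 = 1.95×10^7 s.
Equilibrium anomaly ΔT_eq = F / λ = 100 / 9.96 = 10.0 K.
t = 12.2 weeks = 7.38×10^6 s, so t/τ = 0.379.
ΔT(t) = ΔT_eq (1 − e^(−t/τ)) = 10.0 × (1 − e^−0.379) = 3.17 K.

3.17 K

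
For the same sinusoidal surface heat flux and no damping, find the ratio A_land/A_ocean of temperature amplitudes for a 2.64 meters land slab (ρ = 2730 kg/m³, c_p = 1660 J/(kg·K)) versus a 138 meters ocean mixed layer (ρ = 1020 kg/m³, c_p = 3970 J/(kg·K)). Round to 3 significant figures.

46.7

C_ocean = 1020 × 3970 × 138 = 5.59×10^8 J/(m²·K).
C_land = 2730 × 1660 × 2.64 = 1.20×10^7 J/(m²·K).
Undamped amplitude ∝ 1/C, so A_land/A_ocean = C_ocean/C_land = 46.7.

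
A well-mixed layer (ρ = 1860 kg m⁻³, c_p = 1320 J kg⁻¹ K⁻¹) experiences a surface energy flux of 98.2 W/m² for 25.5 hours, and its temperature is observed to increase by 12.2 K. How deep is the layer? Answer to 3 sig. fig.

Heat input Q = F Δt = 98.2 × 91800 s = 9.01×10^6 J/m².
Required areal heat capacity C = Q / ΔT = 7.39×10^5 J/(m²·K).
Depth D = C / (ρ c_p) = 7.39×10^5 / (1860 × 1320) = 0.301 m.

0.301 m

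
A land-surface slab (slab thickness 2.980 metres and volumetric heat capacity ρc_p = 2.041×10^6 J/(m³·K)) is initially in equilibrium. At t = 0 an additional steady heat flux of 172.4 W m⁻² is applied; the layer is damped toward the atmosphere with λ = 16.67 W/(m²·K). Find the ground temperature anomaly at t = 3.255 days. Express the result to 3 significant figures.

5.56 K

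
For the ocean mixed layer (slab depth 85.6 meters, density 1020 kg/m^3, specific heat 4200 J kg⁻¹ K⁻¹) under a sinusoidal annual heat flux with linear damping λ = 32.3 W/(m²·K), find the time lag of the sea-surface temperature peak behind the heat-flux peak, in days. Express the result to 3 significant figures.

67.1 days

Areal heat capacity C = ρ c_p D = 1020 × 4200 × 85.6 = 3.67×10^8 J/(m^2 K).
ω = 2π / 3.15×10^7 s = 1.99×10^-7 s⁻¹.
Phase lag φ = arctan(Cω/λ) = arctan(73.1/32.3) = 1.15 rad.
Time lag = φ / ω = 1.15 / 1.99×10^-7 = 5.79×10^6 s = 67.1 days.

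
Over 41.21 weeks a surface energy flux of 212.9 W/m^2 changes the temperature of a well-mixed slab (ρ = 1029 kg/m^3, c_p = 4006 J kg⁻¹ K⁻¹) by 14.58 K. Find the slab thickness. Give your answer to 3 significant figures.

88.3 m

Heat input Q = F Δt = 212.9 × 2.49×10^7 s = 5.31×10^9 J/m².
Required areal heat capacity C = Q / ΔT = 3.64×10^8 J/(m²·K).
Depth D = C / (ρ c_p) = 3.64×10^8 / (1029 × 4006) = 88.3 m.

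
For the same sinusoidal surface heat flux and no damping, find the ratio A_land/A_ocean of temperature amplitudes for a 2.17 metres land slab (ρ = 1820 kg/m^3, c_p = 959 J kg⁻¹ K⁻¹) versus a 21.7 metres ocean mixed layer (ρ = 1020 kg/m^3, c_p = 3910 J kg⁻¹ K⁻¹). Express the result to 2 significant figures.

23

C_ocean = 1020 × 3910 × 21.7 = 8.65×10^7 J/(m²·K).
C_land = 1820 × 959 × 2.17 = 3.79×10^6 J/(m²·K).
Undamped amplitude ∝ 1/C, so A_land/A_ocean = C_ocean/C_land = 22.9.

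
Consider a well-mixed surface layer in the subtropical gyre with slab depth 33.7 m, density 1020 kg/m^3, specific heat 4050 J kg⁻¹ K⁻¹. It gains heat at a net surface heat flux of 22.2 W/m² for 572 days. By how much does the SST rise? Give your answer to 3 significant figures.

7.88 K

Areal heat capacity C = ρ c_p D = 1020 × 4050 × 33.7 = 1.39×10^8 J/(m^2 K).
Net heat input Q = F Δt = 22.2 × (572 days × 86400 s/day) = 1.10×10^9 J/m².
ΔT = Q / C = 1.10×10^9 / 1.39×10^8 = 7.88 K.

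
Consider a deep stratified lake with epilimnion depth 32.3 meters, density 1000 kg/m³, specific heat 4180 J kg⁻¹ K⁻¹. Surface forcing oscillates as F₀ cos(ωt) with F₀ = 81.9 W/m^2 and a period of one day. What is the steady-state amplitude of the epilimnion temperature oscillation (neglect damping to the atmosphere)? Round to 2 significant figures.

Areal heat capacity C = ρ c_p D = 1000 × 4180 × 32.3 = 1.35×10^8 J m⁻² K⁻¹.
Angular frequency ω = 2π / T = 2π / 86400 s = 7.27×10^-5 s⁻¹.
Cω = 1.35×10^8 × 7.27×10^-5 = 9820 W/(m²·K).
Amplitude A = F₀ / (Cω) = 81.9 / 9820 = 0.00834 K.

0.0083 K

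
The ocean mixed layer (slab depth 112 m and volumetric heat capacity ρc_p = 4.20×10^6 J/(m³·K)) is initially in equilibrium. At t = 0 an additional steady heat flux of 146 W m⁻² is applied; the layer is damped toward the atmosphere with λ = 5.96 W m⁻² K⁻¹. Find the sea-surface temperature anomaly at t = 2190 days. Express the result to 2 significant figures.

Areal heat capacity C = ρc_p × D = 4.20×10^6 × 112 = 4.70×10^8 J/(m^2 K).
τ = C / λ = 4.70×10^8 / 5.96 = 7.89×10^7 s.
Equilibrium anomaly ΔT_eq = F / λ = 146 / 5.96 = 24.5 K.
t = 2190 days = 1.89×10^8 s, so t/τ = 2.40.
ΔT(t) = ΔT_eq (1 − e^(−t/τ)) = 24.5 × (1 − e^−2.40) = 22.3 K.

22 K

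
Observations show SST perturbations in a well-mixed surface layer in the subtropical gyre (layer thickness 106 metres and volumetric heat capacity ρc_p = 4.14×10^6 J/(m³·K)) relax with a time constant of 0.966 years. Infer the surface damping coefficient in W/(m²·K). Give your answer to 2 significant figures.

14

Areal heat capacity C = ρc_p × D = 4.14×10^6 × 106 = 4.39×10^8 J m⁻² K⁻¹.
τ = 0.966 years = 3.05×10^7 s.
λ = C / τ = 4.39×10^8 / 3.05×10^7 = 14.4 W/(m²·K).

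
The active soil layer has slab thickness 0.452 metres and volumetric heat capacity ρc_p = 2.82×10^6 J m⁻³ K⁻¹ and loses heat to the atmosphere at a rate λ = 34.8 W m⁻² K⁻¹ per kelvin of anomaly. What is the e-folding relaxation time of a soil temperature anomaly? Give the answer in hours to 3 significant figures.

Areal heat capacity C = ρc_p × D = 2.82×10^6 × 0.452 = 1.27×10^6 J m⁻² K⁻¹.
Relaxation time τ = C / λ = 1.27×10^6 / 34.8 = 36600 s.
In hours: 36600 s / (3600 s/hour) = 10.2 hours.

10.2 hours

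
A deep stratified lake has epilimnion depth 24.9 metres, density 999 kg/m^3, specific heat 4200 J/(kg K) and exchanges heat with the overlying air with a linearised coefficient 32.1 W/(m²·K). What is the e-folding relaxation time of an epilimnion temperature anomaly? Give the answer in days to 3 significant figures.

37.7 days

Areal heat capacity C = ρ c_p D = 999 × 4200 × 24.9 = 1.04×10^8 J m⁻² K⁻¹.
Relaxation time τ = C / λ = 1.04×10^8 / 32.1 = 3.25×10^6 s.
In days: 3.25×10^6 s / (86400 s/day) = 37.7 days.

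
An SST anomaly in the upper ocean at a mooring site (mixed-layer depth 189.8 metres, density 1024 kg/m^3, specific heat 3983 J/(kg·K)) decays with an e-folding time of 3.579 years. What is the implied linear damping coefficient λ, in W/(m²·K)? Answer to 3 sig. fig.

Areal heat capacity C = ρ c_p D = 1024 × 3983 × 189.8 = 7.74×10^8 J/(m²·K).
τ = 3.579 years = 1.13×10^8 s.
λ = C / τ = 7.74×10^8 / 1.13×10^8 = 6.85 W/(m²·K).

6.85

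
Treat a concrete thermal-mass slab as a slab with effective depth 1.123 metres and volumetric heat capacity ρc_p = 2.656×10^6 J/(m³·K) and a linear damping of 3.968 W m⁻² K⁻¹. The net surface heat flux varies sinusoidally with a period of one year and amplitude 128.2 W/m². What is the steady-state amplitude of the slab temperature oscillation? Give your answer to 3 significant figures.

32.0 K

Areal heat capacity C = ρc_p × D = 2.656×10^6 × 1.123 = 2.98×10^6 J/(m^2 K).
Angular frequency ω = 2π / T = 2π / 3.15×10^7 s = 1.99×10^-7 s⁻¹.
√((Cω)² + λ²) = √((0.594)² + 3.968²) = 4.01 W/(m²·K).
Amplitude A = F₀ / √((Cω)²+λ²) = 128.2 / 4.01 = 32.0 K.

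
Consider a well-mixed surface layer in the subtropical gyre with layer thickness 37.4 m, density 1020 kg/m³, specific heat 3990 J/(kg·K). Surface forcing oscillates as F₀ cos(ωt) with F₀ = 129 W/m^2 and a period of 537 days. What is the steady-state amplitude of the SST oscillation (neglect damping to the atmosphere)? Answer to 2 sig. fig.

6.3 K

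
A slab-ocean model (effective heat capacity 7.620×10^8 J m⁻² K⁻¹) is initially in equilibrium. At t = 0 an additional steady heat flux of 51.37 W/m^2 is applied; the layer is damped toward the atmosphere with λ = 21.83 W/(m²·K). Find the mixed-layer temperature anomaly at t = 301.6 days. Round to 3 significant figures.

1.24 K

Areal heat capacity C = 7.620×10^8 J m⁻² K⁻¹ (given).
τ = C / λ = 7.62×10^8 / 21.83 = 3.49×10^7 s.
Equilibrium anomaly ΔT_eq = F / λ = 51.37 / 21.83 = 2.35 K.
t = 301.6 days = 2.61×10^7 s, so t/τ = 0.747.
ΔT(t) = ΔT_eq (1 − e^(−t/τ)) = 2.35 × (1 − e^−0.747) = 1.24 K.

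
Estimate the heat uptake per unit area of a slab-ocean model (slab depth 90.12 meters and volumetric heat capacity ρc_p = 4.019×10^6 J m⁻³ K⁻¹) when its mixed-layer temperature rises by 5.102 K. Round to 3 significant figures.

1.85×10^9

Areal heat capacity C = ρc_p × D = 4.019×10^6 × 90.12 = 3.62×10^8 J m⁻² K⁻¹.
ΔQ = C ΔT = 3.62×10^8 × 5.102 = 1.85×10^9 J/m².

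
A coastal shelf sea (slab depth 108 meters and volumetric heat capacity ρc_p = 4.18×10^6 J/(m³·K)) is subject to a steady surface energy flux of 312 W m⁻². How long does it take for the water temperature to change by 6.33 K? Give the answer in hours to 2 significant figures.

2500 hours

Areal heat capacity C = ρc_p × D = 4.18×10^6 × 108 = 4.51×10^8 J/(m^2 K).
Time required: Δt = C ΔT / F = 4.51×10^8 × 6.33 / 312 = 9.16×10^6 s.
In hours: 9.16×10^6 s / (3600 s/hour) = 2540 hours.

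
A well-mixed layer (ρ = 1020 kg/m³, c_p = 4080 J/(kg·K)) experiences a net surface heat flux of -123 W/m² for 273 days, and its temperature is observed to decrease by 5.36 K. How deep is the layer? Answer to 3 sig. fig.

Heat input Q = F Δt = -123 × 2.36×10^7 s = -2.90×10^9 J/m².
Required areal heat capacity C = Q / ΔT = 5.41×10^8 J/(m²·K).
Depth D = C / (ρ c_p) = 5.41×10^8 / (1020 × 4080) = 130 m.

130 m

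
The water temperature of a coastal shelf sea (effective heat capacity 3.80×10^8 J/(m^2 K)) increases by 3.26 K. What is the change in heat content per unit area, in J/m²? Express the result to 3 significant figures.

1.24×10^9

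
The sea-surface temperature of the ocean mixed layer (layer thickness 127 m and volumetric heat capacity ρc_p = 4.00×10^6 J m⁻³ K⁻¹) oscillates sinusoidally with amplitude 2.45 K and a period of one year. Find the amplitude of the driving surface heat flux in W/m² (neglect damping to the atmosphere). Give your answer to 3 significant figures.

248

Areal heat capacity C = ρc_p × D = 4.00×10^6 × 127 = 5.08×10^8 J m⁻² K⁻¹.
ω = 2π / 3.15×10^7 s = 1.99×10^-7 s⁻¹.
Cω = 5.08×10^8 × 1.99×10^-7 = 101 W/(m²·K).
F₀ = A × Cω = 2.45 × 101 = 248 W/m².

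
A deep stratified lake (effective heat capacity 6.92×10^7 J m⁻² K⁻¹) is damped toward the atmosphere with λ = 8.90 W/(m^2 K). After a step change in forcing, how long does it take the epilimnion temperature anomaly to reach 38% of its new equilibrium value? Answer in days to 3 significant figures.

43.0 days

Areal heat capacity C = 6.92×10^7 J m⁻² K⁻¹ (given).
τ = C / λ = 6.92×10^7 / 8.90 = 7.78×10^6 s.
Fraction reached: 1 − e^(−t/τ) = 0.38 ⇒ t = −τ ln(1 − 0.38) = τ × 0.478.
t = 3.72×10^6 s = 43.0 days.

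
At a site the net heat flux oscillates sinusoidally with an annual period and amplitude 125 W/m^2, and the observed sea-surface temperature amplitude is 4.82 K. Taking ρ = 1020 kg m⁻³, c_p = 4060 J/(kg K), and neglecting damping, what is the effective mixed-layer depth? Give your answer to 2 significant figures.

ω = 2π / 3.15×10^7 s = 1.99×10^-7 s⁻¹.
Required C = F₀ / (A ω) = 125 / (4.82 × 1.99×10^-7) = 1.30×10^8 J/(m²·K).
D = C / (ρ c_p) = 1.30×10^8 / (1020 × 4060) = 31.4 m.

31 m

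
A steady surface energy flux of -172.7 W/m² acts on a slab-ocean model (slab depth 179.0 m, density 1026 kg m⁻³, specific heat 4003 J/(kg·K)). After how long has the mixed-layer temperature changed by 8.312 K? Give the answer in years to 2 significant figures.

Areal heat capacity C = ρ c_p D = 1026 × 4003 × 179.0 = 7.35×10^8 J m⁻² K⁻¹.
Time required: Δt = C ΔT / F = 7.35×10^8 × -8.312 / -172.7 = 3.54×10^7 s.
In years: 3.54×10^7 s / (3.156×10^7 s/year) = 1.12 years.

1.1 years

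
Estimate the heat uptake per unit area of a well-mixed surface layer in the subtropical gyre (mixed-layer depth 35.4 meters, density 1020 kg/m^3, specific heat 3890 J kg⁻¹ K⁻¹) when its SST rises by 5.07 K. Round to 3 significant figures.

7.12×10^8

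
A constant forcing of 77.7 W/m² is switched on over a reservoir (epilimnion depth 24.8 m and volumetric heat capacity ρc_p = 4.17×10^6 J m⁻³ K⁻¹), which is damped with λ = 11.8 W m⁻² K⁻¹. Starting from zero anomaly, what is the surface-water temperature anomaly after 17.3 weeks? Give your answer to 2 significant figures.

4.6 K

Areal heat capacity C = ρc_p × D = 4.17×10^6 × 24.8 = 1.03×10^8 J m⁻² K⁻¹.
τ = C / λ = 1.03×10^8 / 11.8 = 8.76×10^6 s.
Equilibrium anomaly ΔT_eq = F / λ = 77.7 / 11.8 = 6.58 K.
t = 17.3 weeks = 1.05×10^7 s, so t/τ = 1.19.
ΔT(t) = ΔT_eq (1 − e^(−t/τ)) = 6.58 × (1 − e^−1.19) = 4.59 K.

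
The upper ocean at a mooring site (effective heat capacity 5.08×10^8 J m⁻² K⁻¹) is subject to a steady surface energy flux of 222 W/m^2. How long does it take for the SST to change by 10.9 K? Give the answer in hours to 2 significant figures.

6900 hours

Areal heat capacity C = 5.08×10^8 J m⁻² K⁻¹ (given).
Time required: Δt = C ΔT / F = 5.08×10^8 × 10.9 / 222 = 2.49×10^7 s.
In hours: 2.49×10^7 s / (3600 s/hour) = 6930 hours.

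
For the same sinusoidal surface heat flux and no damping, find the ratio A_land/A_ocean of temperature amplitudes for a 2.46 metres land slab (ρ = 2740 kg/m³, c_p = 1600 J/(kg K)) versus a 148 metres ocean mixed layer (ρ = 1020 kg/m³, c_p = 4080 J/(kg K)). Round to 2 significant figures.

C_ocean = 1020 × 4080 × 148 = 6.16×10^8 J/(m²·K).
C_land = 2740 × 1600 × 2.46 = 1.08×10^7 J/(m²·K).
Undamped amplitude ∝ 1/C, so A_land/A_ocean = C_ocean/C_land = 57.1.

57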